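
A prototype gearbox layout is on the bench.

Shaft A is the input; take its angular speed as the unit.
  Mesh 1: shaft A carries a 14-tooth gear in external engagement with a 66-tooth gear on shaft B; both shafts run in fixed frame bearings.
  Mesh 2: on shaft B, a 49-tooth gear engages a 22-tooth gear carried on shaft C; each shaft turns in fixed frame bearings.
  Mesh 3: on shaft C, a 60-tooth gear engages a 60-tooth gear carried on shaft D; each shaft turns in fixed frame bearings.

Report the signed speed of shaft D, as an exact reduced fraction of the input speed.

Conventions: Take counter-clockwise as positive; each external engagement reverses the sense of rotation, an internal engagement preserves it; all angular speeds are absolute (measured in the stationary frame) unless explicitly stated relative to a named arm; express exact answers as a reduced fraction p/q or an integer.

3-mesh fixed-axis compound train (all bearings frame-fixed)
mesh 1 [14T→66T]: |ω|/ω_in = 1×14/66 = 7/33, sense flips to −
mesh 2 [49T→22T]: |ω|/ω_in = (7/33)×49/22 = 343/726, sense flips to +
mesh 3 [60T→60T]: |ω|/ω_in = (343/726)×60/60 = 343/726, sense flips to −
signed output speed (× input speed) = -343/726

-343/726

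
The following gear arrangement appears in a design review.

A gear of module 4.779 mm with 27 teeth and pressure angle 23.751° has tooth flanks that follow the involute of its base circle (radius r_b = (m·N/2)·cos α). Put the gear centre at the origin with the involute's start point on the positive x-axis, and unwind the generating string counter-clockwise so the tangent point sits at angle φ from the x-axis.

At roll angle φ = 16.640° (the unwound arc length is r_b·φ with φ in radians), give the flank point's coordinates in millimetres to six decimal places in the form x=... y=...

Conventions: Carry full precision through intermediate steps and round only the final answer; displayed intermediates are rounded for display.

x=61.490364 y=0.478123

topology: single-mesh involute geometry — m = 4.779, N = 27
pitch radius r_p = m·N/2 = 4.779·27/2 = 64.516500
base radius r_b = r_p·cos α = 64.516500·cos 23.751° = 59.052240
roll angle φ = 16.640° = 0.29042279 rad
x = r_b·(cos φ + φ·sin φ) = 61.490364
y = r_b·(sin φ − φ·cos φ) = 0.478123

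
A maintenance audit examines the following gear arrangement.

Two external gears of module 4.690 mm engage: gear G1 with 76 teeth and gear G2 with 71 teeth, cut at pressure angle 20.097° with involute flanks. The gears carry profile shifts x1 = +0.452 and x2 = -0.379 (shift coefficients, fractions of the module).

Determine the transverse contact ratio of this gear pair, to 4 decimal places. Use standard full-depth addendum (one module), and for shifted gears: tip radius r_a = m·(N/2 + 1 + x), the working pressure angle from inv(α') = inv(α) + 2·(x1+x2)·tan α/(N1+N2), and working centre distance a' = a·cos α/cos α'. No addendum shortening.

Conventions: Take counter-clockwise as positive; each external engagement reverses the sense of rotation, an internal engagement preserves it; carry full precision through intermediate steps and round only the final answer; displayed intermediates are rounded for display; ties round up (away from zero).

1.7819

recognized (one external pair, fixed centres): single-mesh tooth geometry, m = 4.690, N1 = 76, N2 = 71
base radii: r_b1 = 167.368584, r_b2 = 156.357493
tip radii: r_a1 = 185.029880, r_a2 = 169.407490
inv(α') = inv(20.097°) + 2·(+0.452-0.379)·tan α/(76+71) = 0.01549324  ⇒  α' = 20.25124°
a' = a·cos α / cos α' = 344.7150·cos 20.097°/cos 20.25124° = 345.056114
action lengths: √(r_a1²−r_b1²) = 78.891150, √(r_a2²−r_b2²) = 65.201472
base pitch p_b = π·m·cos α = 13.836945
CR = (78.891150 + 65.201472 − 345.056114·sin 20.25124°)/13.836945 = 1.781884
contact ratio ≈ 1.7819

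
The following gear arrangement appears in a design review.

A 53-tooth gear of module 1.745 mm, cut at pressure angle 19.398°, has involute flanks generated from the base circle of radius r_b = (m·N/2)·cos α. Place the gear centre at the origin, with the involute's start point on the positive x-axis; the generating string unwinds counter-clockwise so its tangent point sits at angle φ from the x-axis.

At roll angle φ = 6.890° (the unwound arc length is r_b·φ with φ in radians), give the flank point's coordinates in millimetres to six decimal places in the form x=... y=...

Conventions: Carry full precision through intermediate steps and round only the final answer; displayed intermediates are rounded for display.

topology: single-mesh involute geometry — m = 1.745, N = 53
pitch radius r_p = m·N/2 = 1.745·53/2 = 46.242500
base radius r_b = r_p·cos α = 46.242500·cos 19.398° = 43.617510
roll angle φ = 6.890° = 0.12025319 rad
x = r_b·(cos φ + φ·sin φ) = 43.931743
y = r_b·(sin φ − φ·cos φ) = 0.025247

x=43.931743 y=0.025247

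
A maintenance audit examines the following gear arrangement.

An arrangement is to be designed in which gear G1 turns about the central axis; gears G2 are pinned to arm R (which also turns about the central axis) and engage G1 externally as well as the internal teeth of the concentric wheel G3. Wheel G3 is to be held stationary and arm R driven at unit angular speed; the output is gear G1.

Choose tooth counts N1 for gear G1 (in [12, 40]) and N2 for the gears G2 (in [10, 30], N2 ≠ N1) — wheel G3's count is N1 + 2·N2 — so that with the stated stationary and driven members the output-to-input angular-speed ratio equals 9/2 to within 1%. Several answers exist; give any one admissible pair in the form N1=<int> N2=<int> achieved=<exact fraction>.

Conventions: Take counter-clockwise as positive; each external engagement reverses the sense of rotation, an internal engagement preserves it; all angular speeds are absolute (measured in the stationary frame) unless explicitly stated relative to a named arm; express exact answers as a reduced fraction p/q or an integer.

N1=12 N2=15 achieved=9/2

class = planetary set [ratio 9/2 wanted; Willis about the carrier]
Willis with ω_ring = 0: ω_sun/ω_arm = (N1+N3)/N1; set equal to 9/2  ⇒  N3/N1 = 9/2 − 1 = 7/2
N3 = N1 + 2·N2  ⇒  N2/N1 = (N3/N1 − 1)/2 = (7/2 − 1)/2 = 5/4
smallest multiple with N1 ≥ 12 and N2 ≥ 10: k = 3  ⇒  N1 = 3·4 = 12, N2 = 3·5 = 15 (N1 ≤ 40, N2 ≤ 30, N2 ≠ N1 ✓), N3 = 12 + 2·15 = 42
check: (N1+N3)/N1 with N1 = 12, N3 = 42 gives 9/2; |achieved − target| = 0 ≤ 9/200 ✓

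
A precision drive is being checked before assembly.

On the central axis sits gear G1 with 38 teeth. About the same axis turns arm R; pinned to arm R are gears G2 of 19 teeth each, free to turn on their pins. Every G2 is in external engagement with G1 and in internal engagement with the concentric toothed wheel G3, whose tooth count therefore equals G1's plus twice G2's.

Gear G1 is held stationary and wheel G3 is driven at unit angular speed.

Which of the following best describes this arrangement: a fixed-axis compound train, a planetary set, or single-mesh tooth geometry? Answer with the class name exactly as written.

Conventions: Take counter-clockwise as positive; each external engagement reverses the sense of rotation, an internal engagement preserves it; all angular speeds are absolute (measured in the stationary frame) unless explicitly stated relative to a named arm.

planetary set (38T centre, 19T on arm, 76T internal) — Willis relation
classification: planetary set

planetary set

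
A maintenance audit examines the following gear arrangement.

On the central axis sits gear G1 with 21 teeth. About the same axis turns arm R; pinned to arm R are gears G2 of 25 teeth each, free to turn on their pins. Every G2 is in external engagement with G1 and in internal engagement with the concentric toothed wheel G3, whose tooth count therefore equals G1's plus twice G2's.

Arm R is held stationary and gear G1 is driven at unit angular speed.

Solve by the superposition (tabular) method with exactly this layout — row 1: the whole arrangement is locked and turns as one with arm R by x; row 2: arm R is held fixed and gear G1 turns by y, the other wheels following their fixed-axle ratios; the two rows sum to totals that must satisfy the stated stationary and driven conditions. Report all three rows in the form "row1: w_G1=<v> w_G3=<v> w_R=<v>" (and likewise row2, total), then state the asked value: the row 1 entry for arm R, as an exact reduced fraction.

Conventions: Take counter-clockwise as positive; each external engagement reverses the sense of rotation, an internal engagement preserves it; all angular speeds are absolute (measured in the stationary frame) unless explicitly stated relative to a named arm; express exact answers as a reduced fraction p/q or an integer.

planetary set (21T centre, 25T on arm, 71T internal) — Willis relation
superposition row 1 [locked train]: every member turns x
row 2: sun turns y, ring = −(21/71)·y, arm 0
boundary: total ω_arm = x = 0 and total ω_sun = x + y = 1  ⇒  y = 1, x = 0
row 2 ring = −(21/71)·1 = -21/71
totals (row 1 + row 2): sun 0 + 1 = 1, ring 0 + (-21/71) = -21/71, arm 0 + 0 = 0
asked cell (row1, arm) = 0

row1: w_G1=0 w_G3=0 w_R=0
row2: w_G1=1 w_G3=-21/71 w_R=0
total: w_G1=1 w_G3=-21/71 w_R=0
asked value: 0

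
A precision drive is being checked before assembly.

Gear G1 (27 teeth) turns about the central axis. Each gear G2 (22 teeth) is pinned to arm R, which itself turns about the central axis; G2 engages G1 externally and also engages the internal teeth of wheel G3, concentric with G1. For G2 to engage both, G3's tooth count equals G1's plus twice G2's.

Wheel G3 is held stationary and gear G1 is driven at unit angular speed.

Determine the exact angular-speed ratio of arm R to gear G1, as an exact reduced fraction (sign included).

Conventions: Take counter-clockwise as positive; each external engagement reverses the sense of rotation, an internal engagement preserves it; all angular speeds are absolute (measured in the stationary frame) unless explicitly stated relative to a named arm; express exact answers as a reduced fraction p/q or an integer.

27/98

class = planetary set [G3 = 27+2·22 = 71; Willis about the carrier]
ring teeth: 27 + 2·22 = 71
27(ω_sun−ω_arm) = −71(ω_ring−ω_arm),  ω_ring = 0, ω_sun = 1
27(1−ω_arm) = −71(0−ω_arm)  ⇒  98·ω_arm = 27  ⇒  ω_arm = 27/98
ω_out/ω_in = 27/98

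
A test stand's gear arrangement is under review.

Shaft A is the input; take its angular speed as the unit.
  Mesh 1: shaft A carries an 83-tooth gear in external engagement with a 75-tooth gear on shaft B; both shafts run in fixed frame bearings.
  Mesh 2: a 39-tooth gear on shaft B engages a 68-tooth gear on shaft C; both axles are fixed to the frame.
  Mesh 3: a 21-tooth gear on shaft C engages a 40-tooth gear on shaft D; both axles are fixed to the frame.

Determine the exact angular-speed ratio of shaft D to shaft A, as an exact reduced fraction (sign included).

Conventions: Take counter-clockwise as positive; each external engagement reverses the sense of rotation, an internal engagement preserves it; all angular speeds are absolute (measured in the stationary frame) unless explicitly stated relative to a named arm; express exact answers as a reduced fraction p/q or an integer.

class = fixed-axis compound train [3 meshes; 3 ratios multiply, 3 sense flips]
mesh 1 [83T→75T]: running ratio 83/75, sense −
mesh 2 [39T→68T]: running ratio 1079/1700, sense +
mesh 3 [21T→40T]: running ratio 22659/68000, sense −
ω_out/ω_in = -22659/68000

-22659/68000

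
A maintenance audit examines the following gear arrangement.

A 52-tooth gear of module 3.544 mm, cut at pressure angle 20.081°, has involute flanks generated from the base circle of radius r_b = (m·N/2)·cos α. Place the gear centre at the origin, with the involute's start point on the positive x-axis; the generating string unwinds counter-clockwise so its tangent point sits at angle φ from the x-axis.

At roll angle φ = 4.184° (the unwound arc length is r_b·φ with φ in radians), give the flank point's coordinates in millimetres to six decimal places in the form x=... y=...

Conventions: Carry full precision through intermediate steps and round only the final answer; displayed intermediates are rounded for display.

single-mesh involute tooth geometry (52T wheel at module 3.544)
pitch radius r_p = m·N/2 = 3.544·52/2 = 92.144000
base radius r_b = r_p·cos α = 92.144000·cos 20.081° = 86.542397
roll angle φ = 4.184° = 0.07302458 rad
x = r_b·(cos φ + φ·sin φ) = 86.772837
y = r_b·(sin φ − φ·cos φ) = 0.011228

x=86.772837 y=0.011228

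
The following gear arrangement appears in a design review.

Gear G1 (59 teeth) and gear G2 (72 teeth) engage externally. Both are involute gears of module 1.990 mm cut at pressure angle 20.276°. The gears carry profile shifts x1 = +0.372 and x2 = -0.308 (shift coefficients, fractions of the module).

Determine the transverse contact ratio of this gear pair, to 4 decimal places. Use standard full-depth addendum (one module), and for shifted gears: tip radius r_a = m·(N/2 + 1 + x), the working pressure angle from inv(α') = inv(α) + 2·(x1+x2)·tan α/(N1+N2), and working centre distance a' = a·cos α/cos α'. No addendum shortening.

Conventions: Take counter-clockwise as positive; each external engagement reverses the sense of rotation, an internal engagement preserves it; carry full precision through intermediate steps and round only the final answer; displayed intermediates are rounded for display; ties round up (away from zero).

recognized (one external pair, fixed centres): single-mesh tooth geometry, m = 1.990, N1 = 59, N2 = 72
base radii: r_b1 = 55.067296, r_b2 = 67.200768
tip radii: r_a1 = 61.435280, r_a2 = 73.017080
inv(α') = inv(20.276°) + 2·(+0.372-0.308)·tan α/(59+72) = 0.01591313  ⇒  α' = 20.42632°
a' = a·cos α / cos α' = 130.3450·cos 20.276°/cos 20.42632° = 130.471909
action lengths: √(r_a1²−r_b1²) = 27.237594, √(r_a2²−r_b2²) = 28.557848
base pitch p_b = π·m·cos α = 5.864373
CR = (27.237594 + 28.557848 − 130.471909·sin 20.42632°)/5.864373 = 1.749617
contact ratio ≈ 1.7496

1.7496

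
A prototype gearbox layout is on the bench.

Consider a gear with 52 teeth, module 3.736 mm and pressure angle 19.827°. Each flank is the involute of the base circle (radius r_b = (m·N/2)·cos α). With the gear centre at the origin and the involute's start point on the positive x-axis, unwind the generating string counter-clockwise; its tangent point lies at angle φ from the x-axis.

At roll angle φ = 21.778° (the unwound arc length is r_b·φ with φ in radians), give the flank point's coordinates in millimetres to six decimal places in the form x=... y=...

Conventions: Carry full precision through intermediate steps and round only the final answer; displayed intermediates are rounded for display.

single-mesh involute tooth geometry (52T wheel at module 3.736)
pitch radius r_p = m·N/2 = 3.736·52/2 = 97.136000
base radius r_b = r_p·cos α = 97.136000·cos 19.827° = 91.377879
roll angle φ = 21.778° = 0.38009780 rad
x = r_b·(cos φ + φ·sin φ) = 97.742250
y = r_b·(sin φ − φ·cos φ) = 1.648612

x=97.742250 y=1.648612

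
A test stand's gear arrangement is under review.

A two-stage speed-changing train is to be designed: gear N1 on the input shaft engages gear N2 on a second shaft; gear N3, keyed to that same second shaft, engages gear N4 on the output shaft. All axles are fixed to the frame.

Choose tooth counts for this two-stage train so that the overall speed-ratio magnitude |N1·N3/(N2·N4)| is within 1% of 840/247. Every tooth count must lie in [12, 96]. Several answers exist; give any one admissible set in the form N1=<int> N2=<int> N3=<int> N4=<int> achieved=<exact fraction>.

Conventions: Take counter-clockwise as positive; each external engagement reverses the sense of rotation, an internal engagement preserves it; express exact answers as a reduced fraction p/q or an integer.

N1=12 N2=13 N3=70 N4=19 achieved=840/247

2-stage fixed-axis compound train for ratio 840/247
target = 840/247 in lowest terms: an exact hit needs N1·N3 = k·840 and N2·N4 = k·247 for one integer k, every count in [12, 96]; additionally prefer no 1:1 stage (N1 ≠ N2, N3 ≠ N4)
k = 1: N1·N3 = 840 = 12·70, N2·N4 = 247 = 13·19
achieved = 12·70/(13·19) = 840/247; |achieved − target| = 0 ≤ 42/1235 ✓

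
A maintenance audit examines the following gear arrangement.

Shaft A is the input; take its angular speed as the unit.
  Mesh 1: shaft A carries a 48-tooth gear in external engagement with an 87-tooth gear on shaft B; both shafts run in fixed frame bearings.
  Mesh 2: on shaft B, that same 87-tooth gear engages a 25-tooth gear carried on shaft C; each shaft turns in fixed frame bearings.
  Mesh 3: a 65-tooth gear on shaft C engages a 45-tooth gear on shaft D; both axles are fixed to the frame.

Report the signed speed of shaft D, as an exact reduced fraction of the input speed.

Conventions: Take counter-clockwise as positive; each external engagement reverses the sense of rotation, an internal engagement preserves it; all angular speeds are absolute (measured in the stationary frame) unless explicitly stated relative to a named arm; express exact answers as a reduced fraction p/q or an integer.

3-mesh fixed-axis compound train (all bearings frame-fixed)
mesh 1 [48T→87T]: |ω|/ω_in = 1×48/87 = 16/29, sense flips to −
mesh 2 [87T→25T]: |ω|/ω_in = (16/29)×87/25 = 48/25, sense flips to +
mesh 3 [65T→45T]: |ω|/ω_in = (48/25)×65/45 = 208/75, sense flips to −
signed output speed (× input speed) = -208/75

-208/75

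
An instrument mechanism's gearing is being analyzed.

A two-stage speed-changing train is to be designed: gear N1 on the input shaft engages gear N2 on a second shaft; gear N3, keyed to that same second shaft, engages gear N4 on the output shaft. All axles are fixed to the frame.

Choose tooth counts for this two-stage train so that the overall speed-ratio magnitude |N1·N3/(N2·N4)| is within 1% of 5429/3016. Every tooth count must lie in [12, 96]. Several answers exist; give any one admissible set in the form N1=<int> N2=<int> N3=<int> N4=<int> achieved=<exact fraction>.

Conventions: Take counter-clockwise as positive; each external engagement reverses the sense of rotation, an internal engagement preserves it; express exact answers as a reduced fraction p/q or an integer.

N1=61 N2=52 N3=89 N4=58 achieved=5429/3016

design class (target 5429/3016): fixed-axis compound train
target = 5429/3016 in lowest terms: an exact hit needs N1·N3 = k·5429 and N2·N4 = k·3016 for one integer k, every count in [12, 96]; additionally prefer no 1:1 stage (N1 ≠ N2, N3 ≠ N4)
k = 1: N1·N3 = 5429 = 61·89, N2·N4 = 3016 = 52·58
achieved = 61·89/(52·58) = 5429/3016; |achieved − target| = 0 ≤ 5429/301600 ✓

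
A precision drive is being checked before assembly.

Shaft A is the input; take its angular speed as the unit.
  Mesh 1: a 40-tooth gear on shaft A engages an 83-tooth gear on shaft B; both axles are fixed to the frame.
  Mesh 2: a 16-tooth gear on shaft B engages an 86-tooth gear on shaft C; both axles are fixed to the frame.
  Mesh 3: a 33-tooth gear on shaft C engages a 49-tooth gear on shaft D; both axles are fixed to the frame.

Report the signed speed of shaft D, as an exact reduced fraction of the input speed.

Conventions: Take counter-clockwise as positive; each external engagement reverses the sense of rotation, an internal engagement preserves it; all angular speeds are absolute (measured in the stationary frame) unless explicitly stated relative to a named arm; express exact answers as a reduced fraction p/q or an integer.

-10560/174881

3-mesh fixed-axis compound train (all bearings frame-fixed)
mesh 1 [40T→83T]: |ω|/ω_in = 1×40/83 = 40/83, sense flips to −
mesh 2 [16T→86T]: |ω|/ω_in = (40/83)×16/86 = 320/3569, sense flips to +
mesh 3 [33T→49T]: |ω|/ω_in = (320/3569)×33/49 = 10560/174881, sense flips to −
signed output speed (× input speed) = -10560/174881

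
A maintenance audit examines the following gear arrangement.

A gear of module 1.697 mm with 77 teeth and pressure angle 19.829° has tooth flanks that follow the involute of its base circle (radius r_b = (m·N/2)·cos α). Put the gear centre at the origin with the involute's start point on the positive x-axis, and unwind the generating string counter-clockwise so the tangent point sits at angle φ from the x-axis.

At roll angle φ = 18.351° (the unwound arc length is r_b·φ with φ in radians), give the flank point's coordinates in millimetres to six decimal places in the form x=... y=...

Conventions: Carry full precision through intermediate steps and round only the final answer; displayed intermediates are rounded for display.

class = single-mesh tooth geometry [base-circle involute, m = 1.697, 77T]
pitch radius r_p = m·N/2 = 1.697·77/2 = 65.334500
base radius r_b = r_p·cos α = 65.334500·cos 19.829° = 61.460765
roll angle φ = 18.351° = 0.32028537 rad
x = r_b·(cos φ + φ·sin φ) = 64.532785
y = r_b·(sin φ − φ·cos φ) = 0.666233

x=64.532785 y=0.666233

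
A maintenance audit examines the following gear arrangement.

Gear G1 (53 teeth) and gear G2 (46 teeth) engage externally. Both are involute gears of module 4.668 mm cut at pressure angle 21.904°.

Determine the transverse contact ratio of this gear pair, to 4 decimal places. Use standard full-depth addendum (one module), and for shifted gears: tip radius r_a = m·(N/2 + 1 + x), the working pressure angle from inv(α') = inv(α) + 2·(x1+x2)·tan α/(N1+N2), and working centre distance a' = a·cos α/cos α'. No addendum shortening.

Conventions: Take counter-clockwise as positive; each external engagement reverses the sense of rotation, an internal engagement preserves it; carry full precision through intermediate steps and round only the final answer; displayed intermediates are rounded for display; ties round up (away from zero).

1.6586

recognized (one external pair, fixed centres): single-mesh tooth geometry, m = 4.668, N1 = 53, N2 = 46
base radii: r_b1 = 114.771979, r_b2 = 99.613416
tip radii: r_a1 = 128.370000, r_a2 = 112.032000
no profile shift: α' = α, a' = a
action lengths: √(r_a1²−r_b1²) = 57.499998, √(r_a2²−r_b2²) = 51.267304
base pitch p_b = π·m·cos α = 13.606295
CR = (57.499998 + 51.267304 − 231.066000·sin 21.90400°)/13.606295 = 1.658610
contact ratio ≈ 1.6586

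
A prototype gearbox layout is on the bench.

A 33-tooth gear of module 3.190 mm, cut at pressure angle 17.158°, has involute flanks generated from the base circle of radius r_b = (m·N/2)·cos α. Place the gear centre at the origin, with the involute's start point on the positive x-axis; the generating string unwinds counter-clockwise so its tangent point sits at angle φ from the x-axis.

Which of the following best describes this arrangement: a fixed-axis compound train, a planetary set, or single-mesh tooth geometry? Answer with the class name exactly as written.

topology: single-mesh involute geometry — m = 3.190, N = 33
classification: single-mesh tooth geometry

single-mesh tooth geometry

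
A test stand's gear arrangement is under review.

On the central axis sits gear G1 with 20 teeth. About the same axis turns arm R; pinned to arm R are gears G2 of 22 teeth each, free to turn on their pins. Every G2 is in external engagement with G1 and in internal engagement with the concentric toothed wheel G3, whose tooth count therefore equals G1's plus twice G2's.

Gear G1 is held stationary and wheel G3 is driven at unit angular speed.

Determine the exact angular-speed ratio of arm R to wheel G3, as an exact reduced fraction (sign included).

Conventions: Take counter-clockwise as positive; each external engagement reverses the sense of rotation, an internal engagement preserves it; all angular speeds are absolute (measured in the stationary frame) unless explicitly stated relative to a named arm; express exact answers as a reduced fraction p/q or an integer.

topology: planetary set — G1 20T / G2 22T / G3 64T, arm = carrier (Willis)
ring teeth: 20 + 2·22 = 64
20(ω_sun−ω_arm) = −64(ω_ring−ω_arm),  ω_sun = 0, ω_ring = 1
20(0−ω_arm) = −64(1−ω_arm)  ⇒  84·ω_arm = 64  ⇒  ω_arm = 16/21
ω_out/ω_in = 16/21

16/21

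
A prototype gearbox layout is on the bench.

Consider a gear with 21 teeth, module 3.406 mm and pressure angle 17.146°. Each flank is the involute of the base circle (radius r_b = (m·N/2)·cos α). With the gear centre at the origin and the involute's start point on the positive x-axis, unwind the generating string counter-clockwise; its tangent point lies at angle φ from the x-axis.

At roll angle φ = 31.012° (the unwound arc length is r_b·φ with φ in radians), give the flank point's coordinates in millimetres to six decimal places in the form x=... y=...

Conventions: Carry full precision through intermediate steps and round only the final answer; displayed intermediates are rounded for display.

topology: single-mesh involute geometry — m = 3.406, N = 21
pitch radius r_p = m·N/2 = 3.406·21/2 = 35.763000
base radius r_b = r_p·cos α = 35.763000·cos 17.146° = 34.173572
roll angle φ = 31.012° = 0.54126151 rad
x = r_b·(cos φ + φ·sin φ) = 38.818678
y = r_b·(sin φ − φ·cos φ) = 1.753935

x=38.818678 y=1.753935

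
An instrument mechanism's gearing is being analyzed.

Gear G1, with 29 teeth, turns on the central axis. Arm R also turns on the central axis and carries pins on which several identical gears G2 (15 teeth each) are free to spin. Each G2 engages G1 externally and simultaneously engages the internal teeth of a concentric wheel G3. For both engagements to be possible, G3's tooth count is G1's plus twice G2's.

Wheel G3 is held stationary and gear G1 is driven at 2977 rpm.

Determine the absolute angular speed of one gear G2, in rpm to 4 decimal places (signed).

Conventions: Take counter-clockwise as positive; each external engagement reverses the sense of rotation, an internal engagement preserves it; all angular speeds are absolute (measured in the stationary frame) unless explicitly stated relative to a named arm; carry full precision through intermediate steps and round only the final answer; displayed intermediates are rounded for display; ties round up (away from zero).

-2877.7667 rpm

recognized (axles ride arm R): planetary set, 29/15/59 teeth
normalise by the input: solve with ω_sun = 1, then scale by 2977 rpm
ring teeth: 29 + 2·15 = 59
29(ω_sun−ω_arm) = −59(ω_ring−ω_arm),  ω_ring = 0, ω_sun = 1
29(1−ω_arm) = −59(0−ω_arm)  ⇒  88·ω_arm = 29  ⇒  ω_arm = 29/88
sun–planet mesh: 29·(1−29/88) = −15·(ω_p−ω_arm)  ⇒  ω_p−ω_arm = -1711/1320
ω_p = 29/88 − 1711/1320 = -29/30
scale: ω_p = -29/30 × 2977 rpm = -2877.7667 rpm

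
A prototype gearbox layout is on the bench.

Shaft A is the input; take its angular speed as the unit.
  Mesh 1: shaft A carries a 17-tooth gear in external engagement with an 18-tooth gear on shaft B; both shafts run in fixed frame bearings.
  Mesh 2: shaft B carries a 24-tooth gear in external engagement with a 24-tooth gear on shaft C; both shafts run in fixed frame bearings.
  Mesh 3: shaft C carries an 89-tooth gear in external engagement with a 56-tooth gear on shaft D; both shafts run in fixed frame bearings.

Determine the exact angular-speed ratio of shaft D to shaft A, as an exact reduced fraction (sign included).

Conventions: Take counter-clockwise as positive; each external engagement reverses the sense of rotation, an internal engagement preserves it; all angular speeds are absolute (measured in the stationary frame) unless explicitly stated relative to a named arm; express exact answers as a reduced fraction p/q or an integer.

-1513/1008

class = fixed-axis compound train [3 meshes; 3 ratios multiply, 3 sense flips]
mesh 1 [17T→18T]: running ratio 17/18, sense −
mesh 2 [24T→24T]: running ratio 17/18, sense +
mesh 3 [89T→56T]: running ratio 1513/1008, sense −
ω_out/ω_in = -1513/1008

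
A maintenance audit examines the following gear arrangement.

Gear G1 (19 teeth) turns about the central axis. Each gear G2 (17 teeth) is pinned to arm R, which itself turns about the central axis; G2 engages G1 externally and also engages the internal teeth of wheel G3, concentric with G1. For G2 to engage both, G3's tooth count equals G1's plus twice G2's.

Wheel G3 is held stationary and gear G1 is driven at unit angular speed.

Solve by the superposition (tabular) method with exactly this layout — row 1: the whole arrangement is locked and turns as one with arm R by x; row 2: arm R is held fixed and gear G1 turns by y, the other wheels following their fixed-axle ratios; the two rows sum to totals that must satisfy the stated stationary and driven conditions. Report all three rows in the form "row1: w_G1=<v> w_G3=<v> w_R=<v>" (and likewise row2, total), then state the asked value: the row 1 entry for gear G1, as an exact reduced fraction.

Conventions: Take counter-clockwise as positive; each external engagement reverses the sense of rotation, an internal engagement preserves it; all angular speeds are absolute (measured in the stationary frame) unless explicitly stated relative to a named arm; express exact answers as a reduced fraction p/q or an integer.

row1: w_G1=19/72 w_G3=19/72 w_R=19/72
row2: w_G1=53/72 w_G3=-19/72 w_R=0
total: w_G1=1 w_G3=0 w_R=19/72
asked value: 19/72

planetary set (19T centre, 17T on arm, 53T internal) — Willis relation
row 1 (train locked, turned with arm): all members turn x
superposition row 2 [arm held]: sun y, ring −(19/53)·y, arm 0
boundary: total ω_ring = x − (19/53)·y = 0 and total ω_sun = x + y = 1  ⇒  y = 53/72, x = 19/72
row 2 ring = −(19/53)·53/72 = -19/72
totals (row 1 + row 2): sun 19/72 + 53/72 = 1, ring 19/72 + (-19/72) = 0, arm 19/72 + 0 = 19/72
asked cell (row1, sun) = 19/72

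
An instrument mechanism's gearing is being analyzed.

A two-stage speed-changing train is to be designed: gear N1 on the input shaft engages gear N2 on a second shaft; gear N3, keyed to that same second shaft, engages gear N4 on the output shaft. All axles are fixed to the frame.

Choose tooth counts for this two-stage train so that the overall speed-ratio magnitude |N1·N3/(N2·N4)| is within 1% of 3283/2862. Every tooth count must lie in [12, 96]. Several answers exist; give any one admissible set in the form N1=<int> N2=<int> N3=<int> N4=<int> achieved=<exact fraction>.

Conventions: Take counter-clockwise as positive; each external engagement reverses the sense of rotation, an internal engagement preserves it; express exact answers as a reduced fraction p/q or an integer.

N1=49 N2=53 N3=67 N4=54 achieved=3283/2862

topology: fixed-axis compound train — 2 stages, target 3283/2862
target = 3283/2862 in lowest terms: an exact hit needs N1·N3 = k·3283 and N2·N4 = k·2862 for one integer k, every count in [12, 96]; additionally prefer no 1:1 stage (N1 ≠ N2, N3 ≠ N4)
k = 1: N1·N3 = 3283 = 49·67, N2·N4 = 2862 = 53·54
achieved = 49·67/(53·54) = 3283/2862; |achieved − target| = 0 ≤ 3283/286200 ✓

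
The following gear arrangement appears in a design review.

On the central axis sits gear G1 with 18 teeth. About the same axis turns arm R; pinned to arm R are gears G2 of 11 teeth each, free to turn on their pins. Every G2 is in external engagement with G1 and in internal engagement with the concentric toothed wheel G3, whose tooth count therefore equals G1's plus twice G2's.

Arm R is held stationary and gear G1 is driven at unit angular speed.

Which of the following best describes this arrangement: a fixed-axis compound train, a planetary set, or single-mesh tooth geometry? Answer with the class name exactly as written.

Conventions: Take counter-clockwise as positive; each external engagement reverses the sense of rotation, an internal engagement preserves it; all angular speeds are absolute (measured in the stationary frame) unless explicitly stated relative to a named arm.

topology: planetary set — G1 18T / G2 11T / G3 40T, arm = carrier (Willis)
classification: planetary set

planetary set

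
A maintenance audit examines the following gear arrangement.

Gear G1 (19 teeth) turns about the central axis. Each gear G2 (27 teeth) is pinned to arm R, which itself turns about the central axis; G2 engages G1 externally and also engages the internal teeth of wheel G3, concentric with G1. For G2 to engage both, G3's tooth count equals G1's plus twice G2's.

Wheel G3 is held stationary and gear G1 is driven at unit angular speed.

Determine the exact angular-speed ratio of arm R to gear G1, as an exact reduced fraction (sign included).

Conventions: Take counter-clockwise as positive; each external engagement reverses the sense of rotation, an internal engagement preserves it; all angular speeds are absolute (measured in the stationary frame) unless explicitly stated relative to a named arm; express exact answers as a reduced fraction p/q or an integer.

19/92

topology: planetary set — G1 19T / G2 27T / G3 73T, arm = carrier (Willis)
ring teeth: 19 + 2·27 = 73
19(ω_sun−ω_arm) = −73(ω_ring−ω_arm),  ω_ring = 0, ω_sun = 1
19(1−ω_arm) = −73(0−ω_arm)  ⇒  92·ω_arm = 19  ⇒  ω_arm = 19/92
ω_out/ω_in = 19/92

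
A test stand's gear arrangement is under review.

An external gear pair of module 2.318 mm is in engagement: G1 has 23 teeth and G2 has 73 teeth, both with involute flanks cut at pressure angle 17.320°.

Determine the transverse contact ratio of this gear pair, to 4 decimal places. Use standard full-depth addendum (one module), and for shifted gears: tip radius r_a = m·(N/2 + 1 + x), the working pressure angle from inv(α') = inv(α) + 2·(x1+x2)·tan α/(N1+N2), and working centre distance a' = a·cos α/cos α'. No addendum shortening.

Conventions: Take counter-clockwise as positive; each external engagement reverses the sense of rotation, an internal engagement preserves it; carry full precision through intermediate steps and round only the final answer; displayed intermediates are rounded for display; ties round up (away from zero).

1.8492

recognized (one external pair, fixed centres): single-mesh tooth geometry, m = 2.318, N1 = 23, N2 = 73
base radii: r_b1 = 25.448290, r_b2 = 80.770660
tip radii: r_a1 = 28.975000, r_a2 = 86.925000
no profile shift: α' = α, a' = a
action lengths: √(r_a1²−r_b1²) = 13.854067, √(r_a2²−r_b2²) = 32.125631
base pitch p_b = π·m·cos α = 6.952014
CR = (13.854067 + 32.125631 − 111.264000·sin 17.32000°)/6.952014 = 1.849176
contact ratio ≈ 1.8492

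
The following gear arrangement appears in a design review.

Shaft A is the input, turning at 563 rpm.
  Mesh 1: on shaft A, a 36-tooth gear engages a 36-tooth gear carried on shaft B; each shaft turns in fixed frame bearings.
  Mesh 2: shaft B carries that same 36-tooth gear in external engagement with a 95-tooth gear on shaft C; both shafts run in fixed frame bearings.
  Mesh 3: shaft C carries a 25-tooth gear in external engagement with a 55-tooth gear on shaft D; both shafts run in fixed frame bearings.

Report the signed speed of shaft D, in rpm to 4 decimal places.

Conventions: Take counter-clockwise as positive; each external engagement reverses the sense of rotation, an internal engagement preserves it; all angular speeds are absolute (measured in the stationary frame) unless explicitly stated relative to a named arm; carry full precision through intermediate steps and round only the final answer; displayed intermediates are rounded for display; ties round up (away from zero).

topology: fixed-axis compound train — 3 meshes, A→D
mesh 1 [36T→36T]: ω = 563.0000×36/36 = 563.0000 rpm, sense flips to −
mesh 2 [36T→95T]: ω = 563.0000×36/95 = 213.3474 rpm, sense flips to +
mesh 3 [25T→55T]: ω = 213.3474×25/55 = 96.9761 rpm, sense flips to −
signed output speed = -96.9761 rpm

-96.9761 rpm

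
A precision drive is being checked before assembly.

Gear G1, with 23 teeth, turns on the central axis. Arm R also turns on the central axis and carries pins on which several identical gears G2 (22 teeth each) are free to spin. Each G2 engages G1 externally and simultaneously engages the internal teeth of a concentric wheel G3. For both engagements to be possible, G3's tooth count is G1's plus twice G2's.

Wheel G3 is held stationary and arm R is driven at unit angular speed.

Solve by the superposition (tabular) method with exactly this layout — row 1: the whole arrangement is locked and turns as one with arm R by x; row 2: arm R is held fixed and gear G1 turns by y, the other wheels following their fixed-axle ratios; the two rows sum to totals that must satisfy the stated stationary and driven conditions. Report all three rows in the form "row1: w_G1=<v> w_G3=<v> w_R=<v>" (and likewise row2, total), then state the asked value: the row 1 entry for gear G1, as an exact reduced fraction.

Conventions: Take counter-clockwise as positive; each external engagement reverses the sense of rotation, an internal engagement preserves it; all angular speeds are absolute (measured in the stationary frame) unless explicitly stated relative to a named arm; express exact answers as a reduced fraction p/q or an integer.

topology: planetary set — G1 23T / G2 22T / G3 67T, arm = carrier (Willis)
row 1 (train locked, turned with arm): all members turn x
row 2 (arm held, sun turns y): ω_ring = −(23/67)·y, ω_arm = 0
boundary: total ω_ring = x − (23/67)·y = 0 and total ω_arm = x = 1  ⇒  y = 67/23, x = 1
row 2 ring = −(23/67)·67/23 = -1
totals (row 1 + row 2): sun 1 + 67/23 = 90/23, ring 1 + (-1) = 0, arm 1 + 0 = 1
asked cell (row1, sun) = 1

row1: w_G1=1 w_G3=1 w_R=1
row2: w_G1=67/23 w_G3=-1 w_R=0
total: w_G1=90/23 w_G3=0 w_R=1
asked value: 1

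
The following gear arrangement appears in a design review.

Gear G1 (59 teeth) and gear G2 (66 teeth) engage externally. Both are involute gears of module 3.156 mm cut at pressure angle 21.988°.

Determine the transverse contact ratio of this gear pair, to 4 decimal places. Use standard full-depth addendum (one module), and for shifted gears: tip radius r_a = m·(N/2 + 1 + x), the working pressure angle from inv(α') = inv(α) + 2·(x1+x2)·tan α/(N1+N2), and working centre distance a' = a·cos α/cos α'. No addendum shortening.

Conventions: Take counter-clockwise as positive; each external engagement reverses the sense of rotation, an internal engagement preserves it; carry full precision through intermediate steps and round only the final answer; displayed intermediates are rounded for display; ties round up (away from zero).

class = single-mesh tooth geometry [involute pair 59T × 66T, m = 3.156]
base radii: r_b1 = 86.329974, r_b2 = 96.572513
tip radii: r_a1 = 96.258000, r_a2 = 107.304000
no profile shift: α' = α, a' = a
action lengths: √(r_a1²−r_b1²) = 42.576263, √(r_a2²−r_b2²) = 46.774973
base pitch p_b = π·m·cos α = 9.193682
CR = (42.576263 + 46.774973 − 197.250000·sin 21.98800°)/9.193682 = 1.685765
contact ratio ≈ 1.6858

1.6858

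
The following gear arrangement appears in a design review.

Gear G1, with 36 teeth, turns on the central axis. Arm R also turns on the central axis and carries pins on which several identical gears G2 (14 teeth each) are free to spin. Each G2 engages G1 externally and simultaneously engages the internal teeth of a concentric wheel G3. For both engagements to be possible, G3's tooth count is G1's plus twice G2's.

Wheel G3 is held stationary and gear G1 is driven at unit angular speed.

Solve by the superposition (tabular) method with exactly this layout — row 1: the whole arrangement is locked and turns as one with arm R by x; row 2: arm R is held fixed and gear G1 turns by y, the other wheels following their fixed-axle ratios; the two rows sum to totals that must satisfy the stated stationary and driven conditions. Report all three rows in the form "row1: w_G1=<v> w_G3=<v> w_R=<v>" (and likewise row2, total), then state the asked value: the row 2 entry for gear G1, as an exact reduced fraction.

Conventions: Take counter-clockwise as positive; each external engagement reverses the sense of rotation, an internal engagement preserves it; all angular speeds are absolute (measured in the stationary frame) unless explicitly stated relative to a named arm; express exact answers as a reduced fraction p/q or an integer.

class = planetary set [G3 = 36+2·14 = 64; Willis about the carrier]
row 1 (train locked, turned with arm): all members turn x
superposition row 2 [arm held]: sun y, ring −(36/64)·y, arm 0
boundary: total ω_ring = x − (36/64)·y = 0 and total ω_sun = x + y = 1  ⇒  y = 16/25, x = 9/25
row 2 ring = −(36/64)·16/25 = -9/25
totals (row 1 + row 2): sun 9/25 + 16/25 = 1, ring 9/25 + (-9/25) = 0, arm 9/25 + 0 = 9/25
asked cell (row2, sun) = 16/25

row1: w_G1=9/25 w_G3=9/25 w_R=9/25
row2: w_G1=16/25 w_G3=-9/25 w_R=0
total: w_G1=1 w_G3=0 w_R=9/25
asked value: 16/25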